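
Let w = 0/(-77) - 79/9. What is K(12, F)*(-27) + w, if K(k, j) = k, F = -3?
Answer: -2995/9 ≈ -332.78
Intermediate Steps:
w = -79/9 (w = 0*(-1/77) - 79*⅑ = 0 - 79/9 = -79/9 ≈ -8.7778)
K(12, F)*(-27) + w = 12*(-27) - 79/9 = -324 - 79/9 = -2995/9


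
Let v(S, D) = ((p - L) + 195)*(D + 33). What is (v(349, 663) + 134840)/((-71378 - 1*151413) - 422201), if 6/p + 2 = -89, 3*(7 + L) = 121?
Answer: -1406599/3668392 ≈ -0.38344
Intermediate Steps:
L = 100/3 (L = -7 + (⅓)*121 = -7 + 121/3 = 100/3 ≈ 33.333)
p = -6/91 (p = 6/(-2 - 89) = 6/(-91) = 6*(-1/91) = -6/91 ≈ -0.065934)
v(S, D) = 485287/91 + 44117*D/273 (v(S, D) = ((-6/91 - 1*100/3) + 195)*(D + 33) = ((-6/91 - 100/3) + 195)*(33 + D) = (-9118/273 + 195)*(33 + D) = 44117*(33 + D)/273 = 485287/91 + 44117*D/273)
(v(349, 663) + 134840)/((-71378 - 1*151413) - 422201) = ((485287/91 + (44117/273)*663) + 134840)/((-71378 - 1*151413) - 422201) = ((485287/91 + 749989/7) + 134840)/((-71378 - 151413) - 422201) = (10235144/91 + 134840)/(-222791 - 422201) = (22505584/91)/(-644992) = (22505584/91)*(-1/644992) = -1406599/3668392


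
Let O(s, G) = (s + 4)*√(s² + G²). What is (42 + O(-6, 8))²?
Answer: 484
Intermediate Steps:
O(s, G) = √(G² + s²)*(4 + s) (O(s, G) = (4 + s)*√(G² + s²) = √(G² + s²)*(4 + s))
(42 + O(-6, 8))² = (42 + √(8² + (-6)²)*(4 - 6))² = (42 + √(64 + 36)*(-2))² = (42 + √100*(-2))² = (42 + 10*(-2))² = (42 - 20)² = 22² = 484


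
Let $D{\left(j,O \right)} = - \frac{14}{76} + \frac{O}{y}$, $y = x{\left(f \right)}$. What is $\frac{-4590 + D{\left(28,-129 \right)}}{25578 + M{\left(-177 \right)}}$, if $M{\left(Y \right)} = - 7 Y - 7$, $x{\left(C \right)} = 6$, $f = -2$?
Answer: $- \frac{43811}{254695} \approx -0.17201$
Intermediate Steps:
$y = 6$
$M{\left(Y \right)} = -7 - 7 Y$
$D{\left(j,O \right)} = - \frac{7}{38} + \frac{O}{6}$ ($D{\left(j,O \right)} = - \frac{14}{76} + \frac{O}{6} = \left(-14\right) \frac{1}{76} + O \frac{1}{6} = - \frac{7}{38} + \frac{O}{6}$)
$\frac{-4590 + D{\left(28,-129 \right)}}{25578 + M{\left(-177 \right)}} = \frac{-4590 + \left(- \frac{7}{38} + \frac{1}{6} \left(-129\right)\right)}{25578 - -1232} = \frac{-4590 - \frac{412}{19}}{25578 + \left(-7 + 1239\right)} = \frac{-4590 - \frac{412}{19}}{25578 + 1232} = - \frac{87622}{19 \cdot 26810} = \left(- \frac{87622}{19}\right) \frac{1}{26810} = - \frac{43811}{254695}$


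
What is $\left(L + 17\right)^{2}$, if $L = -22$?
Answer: $25$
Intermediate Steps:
$\left(L + 17\right)^{2} = \left(-22 + 17\right)^{2} = \left(-5\right)^{2} = 25$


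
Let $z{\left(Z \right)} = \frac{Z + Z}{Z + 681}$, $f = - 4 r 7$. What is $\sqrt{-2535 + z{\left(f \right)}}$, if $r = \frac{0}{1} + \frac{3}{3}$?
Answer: $\frac{i \sqrt{1080983383}}{653} \approx 50.35 i$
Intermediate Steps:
$r = 1$ ($r = 0 \cdot 1 + 3 \cdot \frac{1}{3} = 0 + 1 = 1$)
$f = -28$ ($f = \left(-4\right) 1 \cdot 7 = \left(-4\right) 7 = -28$)
$z{\left(Z \right)} = \frac{2 Z}{681 + Z}$
$\sqrt{-2535 + z{\left(f \right)}} = \sqrt{-2535 + 2 \left(-28\right) \frac{1}{681 - 28}} = \sqrt{-2535 + 2 \left(-28\right) \frac{1}{653}} = \sqrt{-2535 - \frac{56}{653}} = \sqrt{- \frac{1655411}{653}} = \frac{i \sqrt{1080983383}}{653}$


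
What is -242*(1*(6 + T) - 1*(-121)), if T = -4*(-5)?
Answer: -35574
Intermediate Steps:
T = 20
-242*(1*(6 + T) - 1*(-121)) = -242*(1*(6 + 20) - 1*(-121)) = -242*(1*26 + 121) = -242*(26 + 121) = -242*147 = -35574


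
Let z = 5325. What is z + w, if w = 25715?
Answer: 31040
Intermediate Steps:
z + w = 5325 + 25715 = 31040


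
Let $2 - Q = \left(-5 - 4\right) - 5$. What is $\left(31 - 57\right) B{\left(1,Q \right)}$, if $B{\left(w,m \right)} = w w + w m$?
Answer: $-442$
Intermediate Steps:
$Q = 16$ ($Q = 2 - \left(\left(-5 - 4\right) - 5\right) = 2 - \left(-9 - 5\right) = 2 - -14 = 2 + 14 = 16$)
$B{\left(w,m \right)} = w^{2} + m w$
$\left(31 - 57\right) B{\left(1,Q \right)} = \left(31 - 57\right) 1 \left(16 + 1\right) = \left(31 - 57\right) 1 \cdot 17 = \left(31 - 57\right) 17 = \left(-26\right) 17 = -442$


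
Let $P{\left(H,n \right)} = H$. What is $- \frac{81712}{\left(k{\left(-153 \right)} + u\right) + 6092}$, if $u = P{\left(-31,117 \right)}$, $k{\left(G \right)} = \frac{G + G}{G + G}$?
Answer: $- \frac{40856}{3031} \approx -13.479$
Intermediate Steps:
$k{\left(G \right)} = 1$ ($k{\left(G \right)} = \frac{2 G}{2 G} = 2 G \frac{1}{2 G} = 1$)
$u = -31$
$- \frac{81712}{\left(k{\left(-153 \right)} + u\right) + 6092} = - \frac{81712}{\left(1 - 31\right) + 6092} = - \frac{81712}{-30 + 6092} = - \frac{81712}{6062} = \left(-81712\right) \frac{1}{6062} = - \frac{40856}{3031}$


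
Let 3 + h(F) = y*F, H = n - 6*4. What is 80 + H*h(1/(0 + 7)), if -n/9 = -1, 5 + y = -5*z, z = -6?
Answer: 500/7 ≈ 71.429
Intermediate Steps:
y = 25 (y = -5 - 5*(-6) = -5 + 30 = 25)
n = 9 (n = -9*(-1) = 9)
H = -15 (H = 9 - 6*4 = 9 - 24 = -15)
h(F) = -3 + 25*F
80 + H*h(1/(0 + 7)) = 80 - 15*(-3 + 25/(0 + 7)) = 80 - 15*(-3 + 25/7) = 80 - 15*4/7 = 80 - 60/7 = 500/7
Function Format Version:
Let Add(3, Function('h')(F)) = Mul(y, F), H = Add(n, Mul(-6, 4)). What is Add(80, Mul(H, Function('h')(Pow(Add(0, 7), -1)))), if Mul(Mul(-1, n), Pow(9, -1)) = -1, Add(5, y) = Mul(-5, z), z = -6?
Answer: Rational(500, 7) ≈ 71.429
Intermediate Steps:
y = 25 (y = Add(-5, Mul(-5, -6)) = Add(-5, 30) = 25)
n = 9 (n = Mul(-9, -1) = 9)
H = -15 (H = Add(9, Mul(-6, 4)) = Add(9, -24) = -15)
Function('h')(F) = Add(-3, Mul(25, F))
Add(80, Mul(H, Function('h')(Pow(Add(0, 7), -1)))) = Add(80, Mul(-15, Add(-3, Mul(25, Pow(Add(0, 7), -1))))) = Add(80, Mul(-15, Add(-3, Mul(25, Pow(7, -1))))) = Add(80, Mul(-15, Add(-3, Mul(25, Rational(1, 7))))) = Add(80, Mul(-15, Add(-3, Rational(25, 7)))) = Add(80, Mul(-15, Rational(4, 7))) = Add(80, Rational(-60, 7)) = Rational(500, 7)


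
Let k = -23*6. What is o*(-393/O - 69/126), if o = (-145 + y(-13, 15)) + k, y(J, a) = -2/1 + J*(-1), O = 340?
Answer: 48652/105 ≈ 463.35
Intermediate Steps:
y(J, a) = -2 - J (y(J, a) = -2*1 - J = -2 - J)
k = -138
o = -272 (o = (-145 + (-2 - 1*(-13))) - 138 = (-145 + (-2 + 13)) - 138 = (-145 + 11) - 138 = -134 - 138 = -272)
o*(-393/O - 69/126) = -272*(-393/340 - 69/126) = -272*(-393*1/340 - 69*1/126) = -272*(-393/340 - 23/42) = -272*(-12163/7140) = 48652/105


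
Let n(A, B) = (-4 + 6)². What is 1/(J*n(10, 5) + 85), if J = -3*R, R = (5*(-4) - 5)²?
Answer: -1/7415 ≈ -0.00013486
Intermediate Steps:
n(A, B) = 4 (n(A, B) = 2² = 4)
R = 625 (R = (-20 - 5)² = (-25)² = 625)
J = -1875 (J = -3*625 = -1875)
1/(J*n(10, 5) + 85) = 1/(-1875*4 + 85) = 1/(-7500 + 85) = 1/(-7415) = -1/7415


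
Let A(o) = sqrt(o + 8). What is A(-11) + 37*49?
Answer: 1813 + I*sqrt(3) ≈ 1813.0 + 1.732*I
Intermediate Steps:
A(o) = sqrt(8 + o)
A(-11) + 37*49 = sqrt(8 - 11) + 37*49 = sqrt(-3) + 1813 = I*sqrt(3) + 1813 = 1813 + I*sqrt(3)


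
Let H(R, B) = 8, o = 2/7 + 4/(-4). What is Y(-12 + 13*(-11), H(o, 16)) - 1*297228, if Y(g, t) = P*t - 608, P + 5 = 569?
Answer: -293324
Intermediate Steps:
P = 564 (P = -5 + 569 = 564)
o = -5/7 (o = 2*(1/7) + 4*(-1/4) = 2/7 - 1 = -5/7 ≈ -0.71429)
Y(g, t) = -608 + 564*t (Y(g, t) = 564*t - 608 = -608 + 564*t)
Y(-12 + 13*(-11), H(o, 16)) - 1*297228 = (-608 + 564*8) - 1*297228 = (-608 + 4512) - 297228 = 3904 - 297228 = -293324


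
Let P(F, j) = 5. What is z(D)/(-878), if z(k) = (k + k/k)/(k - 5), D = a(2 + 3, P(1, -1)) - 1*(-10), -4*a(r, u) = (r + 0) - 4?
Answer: -43/16682 ≈ -0.0025776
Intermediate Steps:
a(r, u) = 1 - r/4 (a(r, u) = -((r + 0) - 4)/4 = -(r - 4)/4 = -(-4 + r)/4 = 1 - r/4)
D = 39/4 (D = (1 - (2 + 3)/4) - 1*(-10) = (1 - ¼*5) + 10 = (1 - 5/4) + 10 = -¼ + 10 = 39/4 ≈ 9.7500)
z(k) = (1 + k)/(-5 + k) (z(k) = (k + 1)/(-5 + k) = (1 + k)/(-5 + k))
z(D)/(-878) = ((1 + 39/4)/(-5 + 39/4))/(-878) = ((43/4)/(19/4))*(-1/878) = ((4/19)*(43/4))*(-1/878) = (43/19)*(-1/878) = -43/16682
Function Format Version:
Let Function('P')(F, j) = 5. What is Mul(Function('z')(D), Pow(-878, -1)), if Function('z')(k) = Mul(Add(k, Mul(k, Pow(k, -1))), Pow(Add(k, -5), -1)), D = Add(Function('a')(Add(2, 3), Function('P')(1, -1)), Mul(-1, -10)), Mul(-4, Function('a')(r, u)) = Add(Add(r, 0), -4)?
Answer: Rational(-43, 16682) ≈ -0.0025776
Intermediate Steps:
Function('a')(r, u) = Add(1, Mul(Rational(-1, 4), r)) (Function('a')(r, u) = Mul(Rational(-1, 4), Add(Add(r, 0), -4)) = Mul(Rational(-1, 4), Add(r, -4)) = Mul(Rational(-1, 4), Add(-4, r)) = Add(1, Mul(Rational(-1, 4), r)))
D = Rational(39, 4) (D = Add(Add(1, Mul(Rational(-1, 4), Add(2, 3))), Mul(-1, -10)) = Add(Add(1, Mul(Rational(-1, 4), 5)), 10) = Add(Add(1, Rational(-5, 4)), 10) = Add(Rational(-1, 4), 10) = Rational(39, 4) ≈ 9.7500)
Function('z')(k) = Mul(Pow(Add(-5, k), -1), Add(1, k)) (Function('z')(k) = Mul(Add(k, 1), Pow(Add(-5, k), -1)) = Mul(Add(1, k), Pow(Add(-5, k), -1)) = Mul(Pow(Add(-5, k), -1), Add(1, k)))
Mul(Function('z')(D), Pow(-878, -1)) = Mul(Mul(Pow(Add(-5, Rational(39, 4)), -1), Add(1, Rational(39, 4))), Pow(-878, -1)) = Mul(Mul(Pow(Rational(19, 4), -1), Rational(43, 4)), Rational(-1, 878)) = Mul(Mul(Rational(4, 19), Rational(43, 4)), Rational(-1, 878)) = Mul(Rational(43, 19), Rational(-1, 878)) = Rational(-43, 16682)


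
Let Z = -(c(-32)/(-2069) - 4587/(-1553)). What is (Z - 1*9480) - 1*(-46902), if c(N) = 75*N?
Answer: 120229543551/3213157 ≈ 37418.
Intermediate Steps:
Z = -13217703/3213157 (Z = -((75*(-32))/(-2069) - 4587/(-1553)) = -(-2400*(-1/2069) - 4587*(-1/1553)) = -(2400/2069 + 4587/1553) = -1*13217703/3213157 = -13217703/3213157 ≈ -4.1136)
(Z - 1*9480) - 1*(-46902) = (-13217703/3213157 - 1*9480) - 1*(-46902) = (-13217703/3213157 - 9480) + 46902 = -30473946063/3213157 + 46902 = 120229543551/3213157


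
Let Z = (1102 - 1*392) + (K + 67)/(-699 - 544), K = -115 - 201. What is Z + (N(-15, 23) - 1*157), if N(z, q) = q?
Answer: 716217/1243 ≈ 576.20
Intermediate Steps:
K = -316
Z = 882779/1243 (Z = (1102 - 1*392) + (-316 + 67)/(-699 - 544) = (1102 - 392) - 249/(-1243) = 710 - 249*(-1/1243) = 710 + 249/1243 = 882779/1243 ≈ 710.20)
Z + (N(-15, 23) - 1*157) = 882779/1243 + (23 - 1*157) = 882779/1243 + (23 - 157) = 882779/1243 - 134 = 716217/1243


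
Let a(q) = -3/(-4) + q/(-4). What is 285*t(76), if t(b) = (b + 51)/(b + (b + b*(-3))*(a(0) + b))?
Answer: -381/122 ≈ -3.1230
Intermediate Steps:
a(q) = ¾ - q/4 (a(q) = -3*(-¼) + q*(-¼) = ¾ - q/4)
t(b) = (51 + b)/(b - 2*b*(¾ + b)) (t(b) = (b + 51)/(b + (b + b*(-3))*((¾ - ¼*0) + b)) = (51 + b)/(b + (b - 3*b)*((¾ + 0) + b)) = (51 + b)/(b + (-2*b)*(¾ + b)) = (51 + b)/(b - 2*b*(¾ + b)))
285*t(76) = 285*(2*(-51 - 1*76)/(76*(1 + 4*76))) = 285*(2*(1/76)*(-51 - 76)/(1 + 304)) = 285*(2*(1/76)*(-127)/305) = 285*(2*(1/76)*(1/305)*(-127)) = 285*(-127/11590) = -381/122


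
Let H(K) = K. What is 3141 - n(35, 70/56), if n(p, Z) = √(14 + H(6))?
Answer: 3141 - 2*√5 ≈ 3136.5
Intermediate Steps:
n(p, Z) = 2*√5 (n(p, Z) = √(14 + 6) = √20 = 2*√5)
3141 - n(35, 70/56) = 3141 - 2*√5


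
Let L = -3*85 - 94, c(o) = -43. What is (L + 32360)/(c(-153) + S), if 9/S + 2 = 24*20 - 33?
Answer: -14244895/19126 ≈ -744.79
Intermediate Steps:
S = 9/445 (S = 9/(-2 + (24*20 - 33)) = 9/(-2 + (480 - 33)) = 9/(-2 + 447) = 9/445 ≈ 0.020225)
L = -349 (L = -255 - 94 = -349)
(L + 32360)/(c(-153) + S) = (-349 + 32360)/(-43 + 9/445) = 32011/(-19126/445) = 32011*(-445/19126) = -14244895/19126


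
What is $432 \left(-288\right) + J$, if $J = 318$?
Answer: $-124098$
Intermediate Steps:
$432 \left(-288\right) + J = 432 \left(-288\right) + 318 = -124416 + 318 = -124098$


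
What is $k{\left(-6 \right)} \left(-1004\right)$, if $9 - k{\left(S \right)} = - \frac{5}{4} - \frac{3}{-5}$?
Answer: $- \frac{48443}{5} \approx -9688.6$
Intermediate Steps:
$k{\left(S \right)} = \frac{193}{20}$ ($k{\left(S \right)} = 9 - \left(- \frac{5}{4} - \frac{3}{-5}\right) = 9 - \left(\left(-5\right) \frac{1}{4} - - \frac{3}{5}\right) = 9 - \left(- \frac{5}{4} + \frac{3}{5}\right) = 9 - - \frac{13}{20} = 9 + \frac{13}{20} = \frac{193}{20}$)
$k{\left(-6 \right)} \left(-1004\right) = \frac{193}{20} \left(-1004\right) = - \frac{48443}{5}$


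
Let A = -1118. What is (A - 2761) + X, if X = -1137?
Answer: -5016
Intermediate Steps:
(A - 2761) + X = (-1118 - 2761) - 1137 = -3879 - 1137 = -5016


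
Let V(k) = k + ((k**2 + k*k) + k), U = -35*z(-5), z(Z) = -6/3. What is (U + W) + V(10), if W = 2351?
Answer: 2641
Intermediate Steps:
z(Z) = -2 (z(Z) = -6*1/3 = -2)
U = 70 (U = -35*(-2) = 70)
V(k) = 2*k + 2*k**2 (V(k) = k + ((k**2 + k**2) + k) = k + (2*k**2 + k) = k + (k + 2*k**2) = 2*k + 2*k**2)
(U + W) + V(10) = (70 + 2351) + 2*10*(1 + 10) = 2421 + 2*10*11 = 2421 + 220 = 2641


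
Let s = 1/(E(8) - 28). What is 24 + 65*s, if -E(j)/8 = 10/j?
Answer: 847/38 ≈ 22.289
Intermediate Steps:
E(j) = -80/j
s = -1/38 (s = 1/(-80/8 - 28) = 1/(-80*⅛ - 28) = 1/(-10 - 28) = 1/(-38) = -1/38 ≈ -0.026316)
24 + 65*s = 24 + 65*(-1/38) = 24 - 65/38 = 847/38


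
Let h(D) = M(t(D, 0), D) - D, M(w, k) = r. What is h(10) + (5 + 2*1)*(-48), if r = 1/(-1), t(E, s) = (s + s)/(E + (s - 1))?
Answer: -347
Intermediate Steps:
t(E, s) = 2*s/(-1 + E + s) (t(E, s) = (2*s)/(E + (-1 + s)) = (2*s)/(-1 + E + s) = 2*s/(-1 + E + s))
r = -1
M(w, k) = -1
h(D) = -1 - D
h(10) + (5 + 2*1)*(-48) = (-1 - 1*10) + (5 + 2*1)*(-48) = (-1 - 10) + (5 + 2)*(-48) = -11 + 7*(-48) = -11 - 336 = -347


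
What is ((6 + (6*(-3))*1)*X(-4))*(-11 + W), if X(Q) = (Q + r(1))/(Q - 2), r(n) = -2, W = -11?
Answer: 264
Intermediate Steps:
X(Q) = 1 (X(Q) = (Q - 2)/(Q - 2) = (-2 + Q)/(-2 + Q) = 1)
((6 + (6*(-3))*1)*X(-4))*(-11 + W) = ((6 + (6*(-3))*1)*1)*(-11 - 11) = ((6 - 18*1)*1)*(-22) = ((6 - 18)*1)*(-22) = -12*1*(-22) = -12*(-22) = 264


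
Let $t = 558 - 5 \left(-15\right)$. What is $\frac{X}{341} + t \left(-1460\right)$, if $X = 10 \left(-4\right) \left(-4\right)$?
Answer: $- \frac{315145220}{341} \approx -9.2418 \cdot 10^{5}$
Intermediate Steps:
$t = 633$ ($t = 558 - -75 = 558 + 75 = 633$)
$X = 160$ ($X = \left(-40\right) \left(-4\right) = 160$)
$\frac{X}{341} + t \left(-1460\right) = \frac{160}{341} + 633 \left(-1460\right) = 160 \cdot \frac{1}{341} - 924180 = \frac{160}{341} - 924180 = - \frac{315145220}{341}$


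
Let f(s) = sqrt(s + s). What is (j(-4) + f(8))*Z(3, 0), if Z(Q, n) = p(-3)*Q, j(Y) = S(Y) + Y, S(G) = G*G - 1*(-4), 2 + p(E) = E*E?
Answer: 420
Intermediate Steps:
p(E) = -2 + E**2 (p(E) = -2 + E*E = -2 + E**2)
f(s) = sqrt(2)*sqrt(s) (f(s) = sqrt(2*s) = sqrt(2)*sqrt(s))
S(G) = 4 + G**2 (S(G) = G**2 + 4 = 4 + G**2)
j(Y) = 4 + Y + Y**2 (j(Y) = (4 + Y**2) + Y = 4 + Y + Y**2)
Z(Q, n) = 7*Q (Z(Q, n) = (-2 + (-3)**2)*Q = (-2 + 9)*Q = 7*Q)
(j(-4) + f(8))*Z(3, 0) = ((4 - 4 + (-4)**2) + sqrt(2)*sqrt(8))*(7*3) = ((4 - 4 + 16) + sqrt(2)*(2*sqrt(2)))*21 = (16 + 4)*21 = 20*21 = 420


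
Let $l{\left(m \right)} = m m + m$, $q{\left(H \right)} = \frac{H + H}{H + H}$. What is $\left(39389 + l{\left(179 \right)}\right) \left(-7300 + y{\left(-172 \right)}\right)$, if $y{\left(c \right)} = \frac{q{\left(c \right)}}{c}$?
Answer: $- \frac{89912332009}{172} \approx -5.2275 \cdot 10^{8}$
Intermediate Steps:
$q{\left(H \right)} = 1$ ($q{\left(H \right)} = \frac{2 H}{2 H} = 2 H \frac{1}{2 H} = 1$)
$l{\left(m \right)} = m + m^{2}$ ($l{\left(m \right)} = m^{2} + m = m + m^{2}$)
$y{\left(c \right)} = \frac{1}{c}$ ($y{\left(c \right)} = 1 \frac{1}{c} = \frac{1}{c}$)
$\left(39389 + l{\left(179 \right)}\right) \left(-7300 + y{\left(-172 \right)}\right) = \left(39389 + 179 \left(1 + 179\right)\right) \left(-7300 + \frac{1}{-172}\right) = \left(39389 + 179 \cdot 180\right) \left(-7300 - \frac{1}{172}\right) = \left(39389 + 32220\right) \left(- \frac{1255601}{172}\right) = 71609 \left(- \frac{1255601}{172}\right) = - \frac{89912332009}{172}$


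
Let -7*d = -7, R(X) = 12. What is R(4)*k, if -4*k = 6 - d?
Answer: -15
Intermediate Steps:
d = 1 (d = -1/7*(-7) = 1)
k = -5/4 (k = -(6 - 1*1)/4 = -(6 - 1)/4 = -1/4*5 = -5/4 ≈ -1.2500)
R(4)*k = 12*(-5/4) = -15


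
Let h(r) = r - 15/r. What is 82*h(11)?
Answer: 8692/11 ≈ 790.18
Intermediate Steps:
h(r) = r - 15/r
82*h(11) = 82*(11 - 15/11) = 82*(106/11) = 8692/11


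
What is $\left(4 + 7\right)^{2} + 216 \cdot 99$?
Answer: $21505$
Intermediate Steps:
$\left(4 + 7\right)^{2} + 216 \cdot 99 = 11^{2} + 21384 = 121 + 21384 = 21505$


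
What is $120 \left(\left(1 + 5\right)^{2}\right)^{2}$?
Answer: $155520$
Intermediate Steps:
$120 \left(\left(1 + 5\right)^{2}\right)^{2} = 120 \left(6^{2}\right)^{2} = 120 \cdot 36^{2} = 120 \cdot 1296 = 155520$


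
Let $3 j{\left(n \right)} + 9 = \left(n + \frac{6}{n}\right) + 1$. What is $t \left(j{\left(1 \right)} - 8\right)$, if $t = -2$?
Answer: $\frac{50}{3} \approx 16.667$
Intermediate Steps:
$j{\left(n \right)} = - \frac{8}{3} + \frac{2}{n} + \frac{n}{3}$ ($j{\left(n \right)} = -3 + \frac{\left(n + \frac{6}{n}\right) + 1}{3} = -3 + \frac{1 + n + \frac{6}{n}}{3} = -3 + \left(\frac{1}{3} + \frac{2}{n} + \frac{n}{3}\right) = - \frac{8}{3} + \frac{2}{n} + \frac{n}{3}$)
$t \left(j{\left(1 \right)} - 8\right) = - 2 \left(\frac{6 + 1 \left(-8 + 1\right)}{3 \cdot 1} - 8\right) = - 2 \left(\frac{1}{3} \cdot 1 \left(6 + 1 \left(-7\right)\right) - 8\right) = - 2 \left(\frac{1}{3} \cdot 1 \left(6 - 7\right) - 8\right) = - 2 \left(\frac{1}{3} \cdot 1 \left(-1\right) - 8\right) = - 2 \left(- \frac{1}{3} - 8\right) = \left(-2\right) \left(- \frac{25}{3}\right) = \frac{50}{3}$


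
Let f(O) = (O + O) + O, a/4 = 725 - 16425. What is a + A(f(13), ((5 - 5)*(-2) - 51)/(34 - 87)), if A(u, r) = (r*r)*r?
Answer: -9349342949/148877 ≈ -62799.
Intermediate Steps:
a = -62800 (a = 4*(725 - 16425) = 4*(-15700) = -62800)
f(O) = 3*O (f(O) = 2*O + O = 3*O)
A(u, r) = r**3 (A(u, r) = r**2*r = r**3)
a + A(f(13), ((5 - 5)*(-2) - 51)/(34 - 87)) = -62800 + (((5 - 5)*(-2) - 51)/(34 - 87))**3 = -62800 + ((0*(-2) - 51)/(-53))**3 = -62800 + ((0 - 51)*(-1/53))**3 = -62800 + (-51*(-1/53))**3 = -62800 + (51/53)**3 = -62800 + 132651/148877 = -9349342949/148877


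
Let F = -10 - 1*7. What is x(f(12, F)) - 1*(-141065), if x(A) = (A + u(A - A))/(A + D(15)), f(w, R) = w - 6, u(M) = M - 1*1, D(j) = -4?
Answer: 282135/2 ≈ 1.4107e+5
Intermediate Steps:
u(M) = -1 + M (u(M) = M - 1 = -1 + M)
F = -17 (F = -10 - 7 = -17)
f(w, R) = -6 + w
x(A) = (-1 + A)/(-4 + A) (x(A) = (A + (-1 + (A - A)))/(A - 4) = (A + (-1 + 0))/(-4 + A) = (A - 1)/(-4 + A) = (-1 + A)/(-4 + A))
x(f(12, F)) - 1*(-141065) = (-1 + (-6 + 12))/(-4 + (-6 + 12)) - 1*(-141065) = (-1 + 6)/(-4 + 6) + 141065 = 5/2 + 141065 = 282135/2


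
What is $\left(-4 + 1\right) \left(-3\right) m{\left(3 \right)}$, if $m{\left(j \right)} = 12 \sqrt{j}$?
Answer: $108 \sqrt{3} \approx 187.06$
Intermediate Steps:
$\left(-4 + 1\right) \left(-3\right) m{\left(3 \right)} = \left(-4 + 1\right) \left(-3\right) 12 \sqrt{3} = \left(-3\right) \left(-3\right) 12 \sqrt{3} = 9 \cdot 12 \sqrt{3} = 108 \sqrt{3}$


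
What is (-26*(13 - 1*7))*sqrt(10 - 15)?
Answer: -156*I*sqrt(5) ≈ -348.83*I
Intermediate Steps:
(-26*(13 - 1*7))*sqrt(10 - 15) = (-26*(13 - 7))*sqrt(-5) = (-26*6)*(I*sqrt(5)) = -156*I*sqrt(5)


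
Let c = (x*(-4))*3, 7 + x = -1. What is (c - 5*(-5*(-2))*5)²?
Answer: 23716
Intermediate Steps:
x = -8 (x = -7 - 1 = -8)
c = 96 (c = -8*(-4)*3 = 32*3 = 96)
(c - 5*(-5*(-2))*5)² = (96 - 5*(-5*(-2))*5)² = (96 - 50*5)² = (96 - 5*50)² = (96 - 250)² = (-154)² = 23716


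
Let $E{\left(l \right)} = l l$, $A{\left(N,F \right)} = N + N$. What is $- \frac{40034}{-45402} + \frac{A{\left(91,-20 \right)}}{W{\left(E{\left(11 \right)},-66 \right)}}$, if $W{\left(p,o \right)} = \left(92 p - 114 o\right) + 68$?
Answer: $\frac{189464945}{212526762} \approx 0.89149$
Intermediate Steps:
$A{\left(N,F \right)} = 2 N$
$E{\left(l \right)} = l^{2}$
$W{\left(p,o \right)} = 68 - 114 o + 92 p$ ($W{\left(p,o \right)} = \left(- 114 o + 92 p\right) + 68 = 68 - 114 o + 92 p$)
$- \frac{40034}{-45402} + \frac{A{\left(91,-20 \right)}}{W{\left(E{\left(11 \right)},-66 \right)}} = - \frac{40034}{-45402} + \frac{2 \cdot 91}{68 - -7524 + 92 \cdot 11^{2}} = \left(-40034\right) \left(- \frac{1}{45402}\right) + \frac{182}{68 + 7524 + 92 \cdot 121} = \frac{20017}{22701} + \frac{182}{68 + 7524 + 11132} = \frac{20017}{22701} + \frac{182}{18724} = \frac{20017}{22701} + 182 \cdot \frac{1}{18724} = \frac{20017}{22701} + \frac{91}{9362} = \frac{189464945}{212526762}$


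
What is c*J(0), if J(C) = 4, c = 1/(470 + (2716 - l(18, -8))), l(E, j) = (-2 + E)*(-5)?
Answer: 2/1633 ≈ 0.0012247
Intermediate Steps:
l(E, j) = 10 - 5*E
c = 1/3266 (c = 1/(470 + (2716 - (10 - 5*18))) = 1/(470 + (2716 - (10 - 90))) = 1/(470 + (2716 - 1*(-80))) = 1/(470 + (2716 + 80)) = 1/(470 + 2796) = 1/3266 ≈ 0.00030618)
c*J(0) = (1/3266)*4 = 2/1633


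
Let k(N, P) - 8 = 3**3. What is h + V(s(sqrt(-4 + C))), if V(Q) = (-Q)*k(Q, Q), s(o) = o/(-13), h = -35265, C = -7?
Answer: -35265 + 35*I*sqrt(11)/13 ≈ -35265.0 + 8.9294*I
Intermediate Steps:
k(N, P) = 35 (k(N, P) = 8 + 3**3 = 8 + 27 = 35)
s(o) = -o/13 (s(o) = o*(-1/13) = -o/13)
V(Q) = -35*Q (V(Q) = -Q*35 = -35*Q)
h + V(s(sqrt(-4 + C))) = -35265 - (-35)*sqrt(-4 - 7)/13 = -35265 - (-35)*sqrt(-11)/13 = -35265 - (-35)*I*sqrt(11)/13 = -35265 + 35*I*sqrt(11)/13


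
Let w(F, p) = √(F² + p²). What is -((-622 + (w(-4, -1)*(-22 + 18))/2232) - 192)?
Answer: 814 + √17/558 ≈ 814.01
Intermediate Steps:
-((-622 + (w(-4, -1)*(-22 + 18))/2232) - 192) = -((-622 + (√((-4)² + (-1)²)*(-22 + 18))/2232) - 192) = -((-622 + (√(16 + 1)*(-4))*(1/2232)) - 192) = -((-622 + (√17*(-4))*(1/2232)) - 192) = -((-622 - 4*√17*(1/2232)) - 192) = -((-622 - √17/558) - 192) = -(-814 - √17/558) = 814 + √17/558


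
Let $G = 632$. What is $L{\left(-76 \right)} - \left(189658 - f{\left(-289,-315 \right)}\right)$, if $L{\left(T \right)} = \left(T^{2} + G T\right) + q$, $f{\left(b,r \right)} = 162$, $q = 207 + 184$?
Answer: $-231361$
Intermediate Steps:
$q = 391$
$L{\left(T \right)} = 391 + T^{2} + 632 T$ ($L{\left(T \right)} = \left(T^{2} + 632 T\right) + 391 = 391 + T^{2} + 632 T$)
$L{\left(-76 \right)} - \left(189658 - f{\left(-289,-315 \right)}\right) = \left(391 + \left(-76\right)^{2} + 632 \left(-76\right)\right) - \left(189658 - 162\right) = \left(391 + 5776 - 48032\right) - \left(189658 - 162\right) = -41865 - 189496 = -231361$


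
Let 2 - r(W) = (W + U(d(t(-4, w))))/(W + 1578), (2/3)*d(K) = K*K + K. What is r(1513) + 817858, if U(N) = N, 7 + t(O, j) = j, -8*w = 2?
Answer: 80896117729/98912 ≈ 8.1786e+5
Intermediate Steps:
w = -1/4 (w = -1/8*2 = -1/4 ≈ -0.25000)
t(O, j) = -7 + j
d(K) = 3*K/2 + 3*K**2/2 (d(K) = 3*(K*K + K)/2 = 3*(K**2 + K)/2 = 3*(K + K**2)/2 = 3*K/2 + 3*K**2/2)
r(W) = 2 - (2175/32 + W)/(1578 + W) (r(W) = 2 - (W + 3*(-7 - 1/4)*(1 + (-7 - 1/4))/2)/(W + 1578) = 2 - (W + (3/2)*(-29/4)*(1 - 29/4))/(1578 + W) = 2 - (W + (3/2)*(-29/4)*(-25/4))/(1578 + W) = 2 - (W + 2175/32)/(1578 + W) = 2 - (2175/32 + W)/(1578 + W))
r(1513) + 817858 = (98817/32 + 1513)/(1578 + 1513) + 817858 = (147233/32)/3091 + 817858 = (1/3091)*(147233/32) + 817858 = 147233/98912 + 817858 = 80896117729/98912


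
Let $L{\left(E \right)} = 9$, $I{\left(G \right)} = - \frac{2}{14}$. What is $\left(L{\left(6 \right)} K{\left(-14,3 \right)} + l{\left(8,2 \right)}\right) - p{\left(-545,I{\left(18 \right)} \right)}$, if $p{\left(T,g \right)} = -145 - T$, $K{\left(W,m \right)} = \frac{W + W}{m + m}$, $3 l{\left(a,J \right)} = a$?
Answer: $- \frac{1318}{3} \approx -439.33$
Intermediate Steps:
$I{\left(G \right)} = - \frac{1}{7}$ ($I{\left(G \right)} = \left(-2\right) \frac{1}{14} = - \frac{1}{7}$)
$l{\left(a,J \right)} = \frac{a}{3}$
$K{\left(W,m \right)} = \frac{W}{m}$ ($K{\left(W,m \right)} = \frac{2 W}{2 m} = 2 W \frac{1}{2 m} = \frac{W}{m}$)
$\left(L{\left(6 \right)} K{\left(-14,3 \right)} + l{\left(8,2 \right)}\right) - p{\left(-545,I{\left(18 \right)} \right)} = \left(9 \left(- \frac{14}{3}\right) + \frac{1}{3} \cdot 8\right) - \left(-145 - -545\right) = \left(9 \left(\left(-14\right) \frac{1}{3}\right) + \frac{8}{3}\right) - \left(-145 + 545\right) = \left(9 \left(- \frac{14}{3}\right) + \frac{8}{3}\right) - 400 = \left(-42 + \frac{8}{3}\right) - 400 = - \frac{118}{3} - 400 = - \frac{1318}{3}$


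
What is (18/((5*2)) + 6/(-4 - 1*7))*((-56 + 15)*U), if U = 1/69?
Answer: -41/55 ≈ -0.74545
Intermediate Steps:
U = 1/69 ≈ 0.014493
(18/((5*2)) + 6/(-4 - 1*7))*((-56 + 15)*U) = (18/((5*2)) + 6/(-4 - 1*7))*((-56 + 15)*(1/69)) = (18/10 + 6/(-4 - 7))*(-41*1/69) = (18*(1/10) + 6/(-11))*(-41/69) = (9/5 + 6*(-1/11))*(-41/69) = (9/5 - 6/11)*(-41/69) = (69/55)*(-41/69) = -41/55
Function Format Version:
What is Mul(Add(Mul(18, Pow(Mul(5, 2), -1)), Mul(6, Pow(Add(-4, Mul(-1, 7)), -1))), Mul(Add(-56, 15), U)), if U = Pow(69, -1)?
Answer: Rational(-41, 55) ≈ -0.74545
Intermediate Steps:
U = Rational(1, 69) ≈ 0.014493
Mul(Add(Mul(18, Pow(Mul(5, 2), -1)), Mul(6, Pow(Add(-4, Mul(-1, 7)), -1))), Mul(Add(-56, 15), U)) = Mul(Add(Mul(18, Pow(Mul(5, 2), -1)), Mul(6, Pow(Add(-4, Mul(-1, 7)), -1))), Mul(Add(-56, 15), Rational(1, 69))) = Mul(Add(Mul(18, Pow(10, -1)), Mul(6, Pow(Add(-4, -7), -1))), Mul(-41, Rational(1, 69))) = Mul(Add(Mul(18, Rational(1, 10)), Mul(6, Pow(-11, -1))), Rational(-41, 69)) = Mul(Add(Rational(9, 5), Mul(6, Rational(-1, 11))), Rational(-41, 69)) = Mul(Add(Rational(9, 5), Rational(-6, 11)), Rational(-41, 69)) = Mul(Rational(69, 55), Rational(-41, 69)) = Rational(-41, 55)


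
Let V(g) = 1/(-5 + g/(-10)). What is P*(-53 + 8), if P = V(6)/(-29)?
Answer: -225/812 ≈ -0.27709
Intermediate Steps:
V(g) = 1/(-5 - g/10) (V(g) = 1/(-5 + g*(-⅒)) = 1/(-5 - g/10))
P = 5/812 (P = -10/(50 + 6)/(-29) = -10/56*(-1/29) = -10*1/56*(-1/29) = -5/28*(-1/29) = 5/812 ≈ 0.0061576)
P*(-53 + 8) = 5*(-53 + 8)/812 = (5/812)*(-45) = -225/812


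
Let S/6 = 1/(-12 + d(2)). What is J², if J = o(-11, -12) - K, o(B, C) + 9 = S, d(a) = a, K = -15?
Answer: 729/25 ≈ 29.160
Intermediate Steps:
S = -⅗ (S = 6/(-12 + 2) = 6/(-10) = 6*(-⅒) = -⅗ ≈ -0.60000)
o(B, C) = -48/5 (o(B, C) = -9 - ⅗ = -48/5)
J = 27/5 (J = -48/5 - 1*(-15) = -48/5 + 15 = 27/5 ≈ 5.4000)
J² = (27/5)² = 729/25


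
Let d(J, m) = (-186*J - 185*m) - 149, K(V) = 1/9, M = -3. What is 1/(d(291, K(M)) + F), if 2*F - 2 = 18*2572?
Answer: -9/280319 ≈ -3.2106e-5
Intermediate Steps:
K(V) = 1/9
d(J, m) = -149 - 186*J - 185*m
F = 23149 (F = 1 + (18*2572)/2 = 1 + (1/2)*46296 = 1 + 23148 = 23149)
1/(d(291, K(M)) + F) = 1/((-149 - 186*291 - 185*1/9) + 23149) = 1/((-149 - 54126 - 185/9) + 23149) = 1/(-488660/9 + 23149) = 1/(-280319/9) = -9/280319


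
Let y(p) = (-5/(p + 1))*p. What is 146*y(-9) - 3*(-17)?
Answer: -3081/4 ≈ -770.25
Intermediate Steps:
y(p) = -5*p/(1 + p) (y(p) = (-5/(1 + p))*p = -5*p/(1 + p))
146*y(-9) - 3*(-17) = 146*(-5*(-9)/(1 - 9)) - 3*(-17) = 146*(-5*(-9)/(-8)) + 51 = 146*(-5*(-9)*(-1/8)) + 51 = 146*(-45/8) + 51 = -3285/4 + 51 = -3081/4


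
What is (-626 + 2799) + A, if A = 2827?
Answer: 5000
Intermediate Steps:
(-626 + 2799) + A = (-626 + 2799) + 2827 = 2173 + 2827 = 5000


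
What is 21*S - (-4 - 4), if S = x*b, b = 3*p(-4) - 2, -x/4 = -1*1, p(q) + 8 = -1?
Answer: -2428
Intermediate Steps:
p(q) = -9 (p(q) = -8 - 1 = -9)
x = 4 (x = -(-4) = -4*(-1) = 4)
b = -29 (b = 3*(-9) - 2 = -27 - 2 = -29)
S = -116 (S = 4*(-29) = -116)
21*S - (-4 - 4) = 21*(-116) - (-4 - 4) = -2436 - 1*(-8) = -2436 + 8 = -2428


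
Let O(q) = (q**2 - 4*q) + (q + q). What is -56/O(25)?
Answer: -56/575 ≈ -0.097391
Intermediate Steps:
O(q) = q**2 - 2*q (O(q) = (q**2 - 4*q) + 2*q = q**2 - 2*q)
-56/O(25) = -56*1/(25*(-2 + 25)) = -56/(25*23) = -56/575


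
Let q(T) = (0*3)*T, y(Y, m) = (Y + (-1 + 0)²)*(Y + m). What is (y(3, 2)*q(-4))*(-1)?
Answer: 0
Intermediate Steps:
y(Y, m) = (1 + Y)*(Y + m) (y(Y, m) = (Y + (-1)²)*(Y + m) = (Y + 1)*(Y + m) = (1 + Y)*(Y + m))
q(T) = 0 (q(T) = 0*T = 0)
(y(3, 2)*q(-4))*(-1) = ((3 + 2 + 3² + 3*2)*0)*(-1) = ((3 + 2 + 9 + 6)*0)*(-1) = (20*0)*(-1) = 0*(-1) = 0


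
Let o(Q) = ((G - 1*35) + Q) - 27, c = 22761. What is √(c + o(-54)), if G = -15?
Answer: √22630 ≈ 150.43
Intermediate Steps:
o(Q) = -77 + Q (o(Q) = ((-15 - 1*35) + Q) - 27 = ((-15 - 35) + Q) - 27 = (-50 + Q) - 27 = -77 + Q)
√(c + o(-54)) = √(22761 + (-77 - 54)) = √(22761 - 131) = √22630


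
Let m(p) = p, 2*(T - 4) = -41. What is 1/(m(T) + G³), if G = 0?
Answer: -2/33 ≈ -0.060606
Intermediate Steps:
T = -33/2 (T = 4 + (½)*(-41) = 4 - 41/2 = -33/2 ≈ -16.500)
1/(m(T) + G³) = 1/(-33/2 + 0³) = 1/(-33/2 + 0) = 1/(-33/2) = -2/33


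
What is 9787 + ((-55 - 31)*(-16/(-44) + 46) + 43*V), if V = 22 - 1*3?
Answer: 72784/11 ≈ 6616.7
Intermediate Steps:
V = 19 (V = 22 - 3 = 19)
9787 + ((-55 - 31)*(-16/(-44) + 46) + 43*V) = 9787 + ((-55 - 31)*(-16/(-44) + 46) + 43*19) = 9787 + (-86*(-16*(-1/44) + 46) + 817) = 9787 + (-86*(4/11 + 46) + 817) = 9787 + (-86*510/11 + 817) = 9787 + (-43860/11 + 817) = 9787 - 34873/11 = 72784/11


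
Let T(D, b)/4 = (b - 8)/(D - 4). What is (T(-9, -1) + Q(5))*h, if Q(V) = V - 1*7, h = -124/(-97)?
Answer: 1240/1261 ≈ 0.98335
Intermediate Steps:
h = 124/97 (h = -124*(-1/97) = 124/97 ≈ 1.2784)
T(D, b) = 4*(-8 + b)/(-4 + D) (T(D, b) = 4*((b - 8)/(D - 4)) = 4*((-8 + b)/(-4 + D)) = 4*(-8 + b)/(-4 + D))
Q(V) = -7 + V (Q(V) = V - 7 = -7 + V)
(T(-9, -1) + Q(5))*h = (4*(-8 - 1)/(-4 - 9) + (-7 + 5))*(124/97) = (4*(-9)/(-13) - 2)*(124/97) = (4*(-1/13)*(-9) - 2)*(124/97) = (36/13 - 2)*(124/97) = (10/13)*(124/97) = 1240/1261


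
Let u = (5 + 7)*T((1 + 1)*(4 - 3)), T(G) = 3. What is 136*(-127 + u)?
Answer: -12376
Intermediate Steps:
u = 36 (u = (5 + 7)*3 = 12*3 = 36)
136*(-127 + u) = 136*(-127 + 36) = 136*(-91) = -12376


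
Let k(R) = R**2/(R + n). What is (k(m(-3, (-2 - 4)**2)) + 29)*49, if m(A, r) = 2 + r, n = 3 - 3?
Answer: 3283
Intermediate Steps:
n = 0
k(R) = R (k(R) = R**2/(R + 0) = R**2/R = R)
(k(m(-3, (-2 - 4)**2)) + 29)*49 = ((2 + (-2 - 4)**2) + 29)*49 = ((2 + (-6)**2) + 29)*49 = ((2 + 36) + 29)*49 = (38 + 29)*49 = 67*49 = 3283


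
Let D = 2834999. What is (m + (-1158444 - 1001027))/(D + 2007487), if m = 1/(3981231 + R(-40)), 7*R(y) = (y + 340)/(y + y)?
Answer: -240725848494335/539813478010158 ≈ -0.44594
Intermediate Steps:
R(y) = (340 + y)/(14*y) (R(y) = ((y + 340)/(y + y))/7 = ((340 + y)/((2*y)))/7 = ((340 + y)*(1/(2*y)))/7 = ((340 + y)/(2*y))/7 = (340 + y)/(14*y))
m = 28/111474453 (m = 1/(3981231 + (1/14)*(340 - 40)/(-40)) = 1/(3981231 + (1/14)*(-1/40)*300) = 1/(3981231 - 15/28) = 1/(111474453/28) = 28/111474453 ≈ 2.5118e-7)
(m + (-1158444 - 1001027))/(D + 2007487) = (28/111474453 + (-1158444 - 1001027))/(2834999 + 2007487) = (28/111474453 - 2159471)/4842486 = -240725848494335/111474453*1/4842486 = -240725848494335/539813478010158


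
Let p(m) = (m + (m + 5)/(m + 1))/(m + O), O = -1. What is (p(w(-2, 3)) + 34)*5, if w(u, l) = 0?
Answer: 145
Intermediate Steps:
p(m) = (m + (5 + m)/(1 + m))/(-1 + m) (p(m) = (m + (m + 5)/(m + 1))/(m - 1) = (m + (5 + m)/(1 + m))/(-1 + m))
(p(w(-2, 3)) + 34)*5 = ((5 + 0² + 2*0)/(-1 + 0²) + 34)*5 = ((5 + 0 + 0)/(-1 + 0) + 34)*5 = (5/(-1) + 34)*5 = (-1*5 + 34)*5 = (-5 + 34)*5 = 29*5 = 145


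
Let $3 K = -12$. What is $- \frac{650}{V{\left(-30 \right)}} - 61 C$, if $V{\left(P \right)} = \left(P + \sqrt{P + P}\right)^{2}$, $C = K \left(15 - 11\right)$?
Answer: $\frac{11712 \sqrt{15} + 81919 i}{12 \left(\sqrt{15} + 7 i\right)} \approx 975.41 - 0.32779 i$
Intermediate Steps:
$K = -4$ ($K = \frac{1}{3} \left(-12\right) = -4$)
$C = -16$ ($C = - 4 \left(15 - 11\right) = \left(-4\right) 4 = -16$)
$V{\left(P \right)} = \left(P + \sqrt{2} \sqrt{P}\right)^{2}$ ($V{\left(P \right)} = \left(P + \sqrt{2 P}\right)^{2} = \left(P + \sqrt{2} \sqrt{P}\right)^{2}$)
$- \frac{650}{V{\left(-30 \right)}} - 61 C = - \frac{650}{\left(-30 + \sqrt{2} \sqrt{-30}\right)^{2}} - -976 = - \frac{650}{\left(-30 + \sqrt{2} i \sqrt{30}\right)^{2}} + 976 = - \frac{650}{\left(-30 + 2 i \sqrt{15}\right)^{2}} + 976 = 976 - \frac{650}{\left(-30 + 2 i \sqrt{15}\right)^{2}}$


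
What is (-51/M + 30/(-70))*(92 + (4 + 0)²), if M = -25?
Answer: 30456/175 ≈ 174.03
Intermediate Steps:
(-51/M + 30/(-70))*(92 + (4 + 0)²) = (-51/(-25) + 30/(-70))*(92 + (4 + 0)²) = (-51*(-1/25) + 30*(-1/70))*(92 + 4²) = (51/25 - 3/7)*(92 + 16) = (282/175)*108 = 30456/175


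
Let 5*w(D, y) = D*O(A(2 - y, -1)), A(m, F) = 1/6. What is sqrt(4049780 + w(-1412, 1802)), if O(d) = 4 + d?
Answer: sqrt(36437430)/3 ≈ 2012.1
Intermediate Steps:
A(m, F) = 1/6
w(D, y) = 5*D/6 (w(D, y) = (D*(4 + 1/6))/5 = (D*(25/6))/5 = (25*D/6)/5 = 5*D/6)
sqrt(4049780 + w(-1412, 1802)) = sqrt(4049780 + (5/6)*(-1412)) = sqrt(4049780 - 3530/3) = sqrt(12145810/3) = sqrt(36437430)/3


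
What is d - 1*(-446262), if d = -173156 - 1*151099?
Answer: 122007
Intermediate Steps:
d = -324255 (d = -173156 - 151099 = -324255)
d - 1*(-446262) = -324255 - 1*(-446262) = -324255 + 446262 = 122007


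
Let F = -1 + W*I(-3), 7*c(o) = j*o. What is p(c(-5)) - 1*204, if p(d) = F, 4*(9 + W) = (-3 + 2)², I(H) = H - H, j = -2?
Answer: -205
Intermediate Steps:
I(H) = 0
c(o) = -2*o/7 (c(o) = (-2*o)/7 = -2*o/7)
W = -35/4 (W = -9 + (-3 + 2)²/4 = -9 + (¼)*(-1)² = -9 + (¼)*1 = -9 + ¼ = -35/4 ≈ -8.7500)
F = -1 (F = -1 - 35/4*0 = -1 + 0 = -1)
p(d) = -1
p(c(-5)) - 1*204 = -1 - 1*204 = -1 - 204 = -205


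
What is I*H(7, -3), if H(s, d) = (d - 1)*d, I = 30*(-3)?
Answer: -1080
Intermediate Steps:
I = -90
H(s, d) = d*(-1 + d) (H(s, d) = (-1 + d)*d = d*(-1 + d))
I*H(7, -3) = -(-270)*(-1 - 3) = -(-270)*(-4) = -90*12 = -1080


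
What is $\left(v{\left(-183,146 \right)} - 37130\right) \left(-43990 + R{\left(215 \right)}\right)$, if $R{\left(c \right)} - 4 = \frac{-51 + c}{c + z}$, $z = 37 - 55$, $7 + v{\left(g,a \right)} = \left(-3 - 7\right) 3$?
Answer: $\frac{322054954026}{197} \approx 1.6348 \cdot 10^{9}$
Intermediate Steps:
$v{\left(g,a \right)} = -37$ ($v{\left(g,a \right)} = -7 + \left(-3 - 7\right) 3 = -7 - 30 = -37$)
$z = -18$ ($z = 37 - 55 = -18$)
$R{\left(c \right)} = 4 + \frac{-51 + c}{-18 + c}$ ($R{\left(c \right)} = 4 + \frac{-51 + c}{c - 18} = 4 + \frac{-51 + c}{-18 + c}$)
$\left(v{\left(-183,146 \right)} - 37130\right) \left(-43990 + R{\left(215 \right)}\right) = \left(-37 - 37130\right) \left(-43990 + \frac{-123 + 5 \cdot 215}{-18 + 215}\right) = - 37167 \left(-43990 + \frac{-123 + 1075}{197}\right) = - 37167 \left(-43990 + \frac{1}{197} \cdot 952\right) = - 37167 \left(-43990 + \frac{952}{197}\right) = \left(-37167\right) \left(- \frac{8665078}{197}\right) = \frac{322054954026}{197}$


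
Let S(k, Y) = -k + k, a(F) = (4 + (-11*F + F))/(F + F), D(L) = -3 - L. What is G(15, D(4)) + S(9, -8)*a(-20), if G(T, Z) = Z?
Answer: -7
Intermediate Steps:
a(F) = (4 - 10*F)/(2*F) (a(F) = (4 - 10*F)/((2*F)) = (4 - 10*F)*(1/(2*F)) = (4 - 10*F)/(2*F))
S(k, Y) = 0
G(15, D(4)) + S(9, -8)*a(-20) = (-3 - 1*4) + 0*(-5 + 2/(-20)) = (-3 - 4) + 0*(-5 + 2*(-1/20)) = -7 + 0*(-5 - ⅒) = -7 + 0*(-51/10) = -7 + 0 = -7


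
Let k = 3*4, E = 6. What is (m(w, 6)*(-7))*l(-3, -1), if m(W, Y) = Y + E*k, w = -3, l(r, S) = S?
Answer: 546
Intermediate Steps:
k = 12
m(W, Y) = 72 + Y (m(W, Y) = Y + 6*12 = Y + 72 = 72 + Y)
(m(w, 6)*(-7))*l(-3, -1) = ((72 + 6)*(-7))*(-1) = (78*(-7))*(-1) = -546*(-1) = 546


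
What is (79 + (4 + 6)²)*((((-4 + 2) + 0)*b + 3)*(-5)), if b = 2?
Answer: 895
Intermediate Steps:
(79 + (4 + 6)²)*((((-4 + 2) + 0)*b + 3)*(-5)) = (79 + (4 + 6)²)*((((-4 + 2) + 0)*2 + 3)*(-5)) = (79 + 10²)*(((-2 + 0)*2 + 3)*(-5)) = (79 + 100)*((-2*2 + 3)*(-5)) = 179*((-4 + 3)*(-5)) = 179*(-1*(-5)) = 179*5 = 895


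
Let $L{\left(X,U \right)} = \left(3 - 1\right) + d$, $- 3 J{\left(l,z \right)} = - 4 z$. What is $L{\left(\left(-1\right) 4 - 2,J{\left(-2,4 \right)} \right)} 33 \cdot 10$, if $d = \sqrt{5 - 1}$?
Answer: $1320$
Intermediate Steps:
$d = 2$ ($d = \sqrt{4} = 2$)
$J{\left(l,z \right)} = \frac{4 z}{3}$ ($J{\left(l,z \right)} = - \frac{\left(-4\right) z}{3} = \frac{4 z}{3}$)
$L{\left(X,U \right)} = 4$ ($L{\left(X,U \right)} = \left(3 - 1\right) + 2 = 2 + 2 = 4$)
$L{\left(\left(-1\right) 4 - 2,J{\left(-2,4 \right)} \right)} 33 \cdot 10 = 4 \cdot 33 \cdot 10 = 132 \cdot 10 = 1320$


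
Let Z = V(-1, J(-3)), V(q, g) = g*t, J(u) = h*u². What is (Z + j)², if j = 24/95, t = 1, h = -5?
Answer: 18071001/9025 ≈ 2002.3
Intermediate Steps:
j = 24/95 (j = 24*(1/95) = 24/95 ≈ 0.25263)
J(u) = -5*u²
V(q, g) = g (V(q, g) = g*1 = g)
Z = -45 (Z = -5*(-3)² = -5*9 = -45)
(Z + j)² = (-45 + 24/95)² = (-4251/95)² = 18071001/9025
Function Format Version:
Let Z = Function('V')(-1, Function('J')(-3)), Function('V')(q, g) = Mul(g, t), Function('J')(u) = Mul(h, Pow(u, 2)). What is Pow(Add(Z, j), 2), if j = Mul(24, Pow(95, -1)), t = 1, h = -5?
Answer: Rational(18071001, 9025) ≈ 2002.3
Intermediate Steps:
j = Rational(24, 95) (j = Mul(24, Rational(1, 95)) = Rational(24, 95) ≈ 0.25263)
Function('J')(u) = Mul(-5, Pow(u, 2))
Function('V')(q, g) = g (Function('V')(q, g) = Mul(g, 1) = g)
Z = -45 (Z = Mul(-5, Pow(-3, 2)) = Mul(-5, 9) = -45)
Pow(Add(Z, j), 2) = Pow(Add(-45, Rational(24, 95)), 2) = Pow(Rational(-4251, 95), 2) = Rational(18071001, 9025)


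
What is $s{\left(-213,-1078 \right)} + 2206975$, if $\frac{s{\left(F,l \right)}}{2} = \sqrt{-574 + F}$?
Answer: $2206975 + 2 i \sqrt{787} \approx 2.207 \cdot 10^{6} + 56.107 i$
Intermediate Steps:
$s{\left(F,l \right)} = 2 \sqrt{-574 + F}$
$s{\left(-213,-1078 \right)} + 2206975 = 2 \sqrt{-574 - 213} + 2206975 = 2 \sqrt{-787} + 2206975 = 2 i \sqrt{787} + 2206975 = 2206975 + 2 i \sqrt{787}$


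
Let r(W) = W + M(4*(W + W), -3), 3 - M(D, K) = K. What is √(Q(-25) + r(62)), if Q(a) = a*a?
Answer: 3*√77 ≈ 26.325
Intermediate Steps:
M(D, K) = 3 - K
Q(a) = a²
r(W) = 6 + W (r(W) = W + (3 - 1*(-3)) = W + (3 + 3) = W + 6 = 6 + W)
√(Q(-25) + r(62)) = √((-25)² + (6 + 62)) = √(625 + 68) = √693 = 3*√77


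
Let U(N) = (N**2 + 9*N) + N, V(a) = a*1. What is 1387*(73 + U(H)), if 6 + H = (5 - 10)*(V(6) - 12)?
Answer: 1233043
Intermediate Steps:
V(a) = a
H = 24 (H = -6 + (5 - 10)*(6 - 12) = -6 - 5*(-6) = -6 + 30 = 24)
U(N) = N**2 + 10*N
1387*(73 + U(H)) = 1387*(73 + 24*(10 + 24)) = 1387*(73 + 24*34) = 1387*(73 + 816) = 1387*889 = 1233043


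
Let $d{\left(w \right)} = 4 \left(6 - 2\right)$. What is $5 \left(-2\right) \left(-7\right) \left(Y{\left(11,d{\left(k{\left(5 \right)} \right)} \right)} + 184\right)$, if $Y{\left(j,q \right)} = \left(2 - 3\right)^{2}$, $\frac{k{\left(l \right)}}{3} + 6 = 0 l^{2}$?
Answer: $12950$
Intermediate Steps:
$k{\left(l \right)} = -18$ ($k{\left(l \right)} = -18 + 3 \cdot 0 l^{2} = -18 + 3 \cdot 0 = -18 + 0 = -18$)
$d{\left(w \right)} = 16$ ($d{\left(w \right)} = 4 \cdot 4 = 16$)
$Y{\left(j,q \right)} = 1$ ($Y{\left(j,q \right)} = \left(-1\right)^{2} = 1$)
$5 \left(-2\right) \left(-7\right) \left(Y{\left(11,d{\left(k{\left(5 \right)} \right)} \right)} + 184\right) = 5 \left(-2\right) \left(-7\right) \left(1 + 184\right) = \left(-10\right) \left(-7\right) 185 = 70 \cdot 185 = 12950$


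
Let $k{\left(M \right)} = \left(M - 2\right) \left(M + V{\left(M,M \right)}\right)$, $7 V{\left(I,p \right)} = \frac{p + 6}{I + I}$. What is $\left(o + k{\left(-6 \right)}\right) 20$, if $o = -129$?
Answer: $-1620$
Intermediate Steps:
$V{\left(I,p \right)} = \frac{6 + p}{14 I}$ ($V{\left(I,p \right)} = \frac{\left(p + 6\right) \frac{1}{I + I}}{7} = \frac{\left(6 + p\right) \frac{1}{2 I}}{7} = \frac{\frac{1}{2} \frac{1}{I} \left(6 + p\right)}{7} = \frac{6 + p}{14 I}$)
$k{\left(M \right)} = \left(-2 + M\right) \left(M + \frac{6 + M}{14 M}\right)$ ($k{\left(M \right)} = \left(M - 2\right) \left(M + \frac{6 + M}{14 M}\right) = \left(-2 + M\right) \left(M + \frac{6 + M}{14 M}\right)$)
$\left(o + k{\left(-6 \right)}\right) 20 = \left(-129 + \left(\frac{2}{7} + \left(-6\right)^{2} - - \frac{81}{7} - \frac{6}{7 \left(-6\right)}\right)\right) 20 = \left(-129 + \left(\frac{2}{7} + 36 + \frac{81}{7} - - \frac{1}{7}\right)\right) 20 = \left(-129 + \left(\frac{2}{7} + 36 + \frac{81}{7} + \frac{1}{7}\right)\right) 20 = \left(-129 + 48\right) 20 = \left(-81\right) 20 = -1620$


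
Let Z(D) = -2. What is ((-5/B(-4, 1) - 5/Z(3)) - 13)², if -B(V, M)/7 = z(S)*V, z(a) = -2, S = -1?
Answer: 339889/3136 ≈ 108.38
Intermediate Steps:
B(V, M) = 14*V (B(V, M) = -(-14)*V = 14*V)
((-5/B(-4, 1) - 5/Z(3)) - 13)² = ((-5/(14*(-4)) - 5/(-2)) - 13)² = ((-5/(-56) - 5*(-½)) - 13)² = ((-5*(-1/56) + 5/2) - 13)² = ((5/56 + 5/2) - 13)² = (145/56 - 13)² = (-583/56)² = 339889/3136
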